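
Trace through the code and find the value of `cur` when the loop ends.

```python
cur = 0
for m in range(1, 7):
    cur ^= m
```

Let's trace through this code step by step.

Initialize: cur = 0
Entering loop: for m in range(1, 7):
After iteration 1: m = 1, cur = 1
After iteration 2: m = 2, cur = 3
After iteration 3: m = 3, cur = 0
After iteration 4: m = 4, cur = 4
After iteration 5: m = 5, cur = 1
After iteration 6: m = 6, cur = 7
Loop ends.

Final answer: 7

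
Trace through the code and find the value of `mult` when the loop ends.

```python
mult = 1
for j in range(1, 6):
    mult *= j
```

Let's trace through this code step by step.

Initialize: mult = 1
Entering loop: for j in range(1, 6):
After iteration 1: j = 1, mult = 1
After iteration 2: j = 2, mult = 2
After iteration 3: j = 3, mult = 6
After iteration 4: j = 4, mult = 24
After iteration 5: j = 5, mult = 120
Loop ends.

Final answer: 120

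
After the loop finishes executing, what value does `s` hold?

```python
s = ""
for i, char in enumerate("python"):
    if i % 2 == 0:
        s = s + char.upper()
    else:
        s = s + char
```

Let's trace through this code step by step.

Initialize: s = ''
Entering loop: for i, char in enumerate("python"):
After iteration 1: i = 0, char = 'p', s = 'P'
After iteration 2: i = 1, char = 'y', s = 'Py'
After iteration 3: i = 2, char = 't', s = 'PyT'
After iteration 4: i = 3, char = 'h', s = 'PyTh'
After iteration 5: i = 4, char = 'o', s = 'PyThO'
After iteration 6: i = 5, char = 'n', s = 'PyThOn'
Loop ends.

Final answer: 'PyThOn'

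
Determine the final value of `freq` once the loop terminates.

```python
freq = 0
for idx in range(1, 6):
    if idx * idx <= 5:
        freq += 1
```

Let's trace through this code step by step.

Initialize: freq = 0
Entering loop: for idx in range(1, 6):
After iteration 1: idx = 1, freq = 1
After iteration 2: idx = 2, freq = 2
After iteration 3: idx = 3, freq = 2
After iteration 4: idx = 4, freq = 2
After iteration 5: idx = 5, freq = 2
Loop ends.

Final answer: 2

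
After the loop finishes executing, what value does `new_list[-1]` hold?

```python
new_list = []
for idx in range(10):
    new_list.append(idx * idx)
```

Let's trace through this code step by step.

Initialize: new_list = []
Entering loop: for idx in range(10):
After iteration 1: idx = 0, new_list = [0]
After iteration 2: idx = 1, new_list = [0, 1]
After iteration 3: idx = 2, new_list = [0, 1, 4]
After iteration 4: idx = 3, new_list = [0, 1, 4, 9]
After iteration 5: idx = 4, new_list = [0, 1, 4, 9, 16]
After iteration 6: idx = 5, new_list = [0, 1, 4, 9, 16, 25]
After iteration 7: idx = 6, new_list = [0, 1, 4, 9, 16, 25, 36]
After iteration 8: idx = 7, new_list = [0, 1, 4, 9, 16, 25, 36, 49]
After iteration 9: idx = 8, new_list = [0, 1, 4, 9, 16, 25, 36, 49, 64]
After iteration 10: idx = 9, new_list = [0, 1, 4, 9, 16, 25, 36, 49, 64, 81]
Loop ends.
new_list[-1] = 81

Final answer: 81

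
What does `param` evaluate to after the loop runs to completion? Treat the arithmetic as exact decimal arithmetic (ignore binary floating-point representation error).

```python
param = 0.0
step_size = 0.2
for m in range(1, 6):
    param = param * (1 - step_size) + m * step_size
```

Let's trace through this code step by step.

Initialize: param = 0.0
Initialize: step_size = 0.2
Entering loop: for m in range(1, 6):
After iteration 1: m = 1, param = 0.2
After iteration 2: m = 2, param = 0.56
After iteration 3: m = 3, param = 1.048
After iteration 4: m = 4, param = 1.6384
After iteration 5: m = 5, param = 2.31072
Loop ends.

Final answer: 2.31072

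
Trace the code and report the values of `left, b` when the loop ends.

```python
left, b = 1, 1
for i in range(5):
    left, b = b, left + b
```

Let's trace through this code step by step.

Initialize: left = 1
Initialize: b = 1
Entering loop: for i in range(5):
After iteration 1: i = 0, left = 1, b = 2
After iteration 2: i = 1, left = 2, b = 3
After iteration 3: i = 2, left = 3, b = 5
After iteration 4: i = 3, left = 5, b = 8
After iteration 5: i = 4, left = 8, b = 13
Loop ends.

Final answer: 8, 13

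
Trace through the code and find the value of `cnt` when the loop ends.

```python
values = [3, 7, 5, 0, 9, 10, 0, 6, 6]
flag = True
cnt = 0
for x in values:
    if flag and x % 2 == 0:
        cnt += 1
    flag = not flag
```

Let's trace through this code step by step.

Initialize: values = [3, 7, 5, 0, 9, 10, 0, 6, 6]
Initialize: flag = True
Initialize: cnt = 0
Entering loop: for x in values:
After iteration 1: x = 3, flag = False, cnt = 0
After iteration 2: x = 7, flag = True, cnt = 0
After iteration 3: x = 5, flag = False, cnt = 0
After iteration 4: x = 0, flag = True, cnt = 0
After iteration 5: x = 9, flag = False, cnt = 0
After iteration 6: x = 10, flag = True, cnt = 0
After iteration 7: x = 0, flag = False, cnt = 1
After iteration 8: x = 6, flag = True, cnt = 1
After iteration 9: x = 6, flag = False, cnt = 2
Loop ends.

Final answer: 2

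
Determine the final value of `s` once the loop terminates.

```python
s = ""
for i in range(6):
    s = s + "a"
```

Let's trace through this code step by step.

Initialize: s = ''
Entering loop: for i in range(6):
After iteration 1: i = 0, s = 'a'
After iteration 2: i = 1, s = 'aa'
After iteration 3: i = 2, s = 'aaa'
After iteration 4: i = 3, s = 'aaaa'
After iteration 5: i = 4, s = 'aaaaa'
After iteration 6: i = 5, s = 'aaaaaa'
Loop ends.

Final answer: 'aaaaaa'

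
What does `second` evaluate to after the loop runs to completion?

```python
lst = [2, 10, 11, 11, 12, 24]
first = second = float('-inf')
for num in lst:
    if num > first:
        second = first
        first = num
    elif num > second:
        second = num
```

Let's trace through this code step by step.

Initialize: lst = [2, 10, 11, 11, 12, 24]
Initialize: first = -inf
Initialize: second = -inf
Entering loop: for num in lst:
After iteration 1: num = 2, first = 2, second = -inf
After iteration 2: num = 10, first = 10, second = 2
After iteration 3: num = 11, first = 11, second = 10
After iteration 4: num = 11, first = 11, second = 11
After iteration 5: num = 12, first = 12, second = 11
After iteration 6: num = 24, first = 24, second = 12
Loop ends.

Final answer: 12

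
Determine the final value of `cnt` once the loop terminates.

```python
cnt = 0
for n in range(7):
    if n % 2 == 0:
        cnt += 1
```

Let's trace through this code step by step.

Initialize: cnt = 0
Entering loop: for n in range(7):
After iteration 1: n = 0, cnt = 1
After iteration 2: n = 1, cnt = 1
After iteration 3: n = 2, cnt = 2
After iteration 4: n = 3, cnt = 2
After iteration 5: n = 4, cnt = 3
After iteration 6: n = 5, cnt = 3
After iteration 7: n = 6, cnt = 4
Loop ends.

Final answer: 4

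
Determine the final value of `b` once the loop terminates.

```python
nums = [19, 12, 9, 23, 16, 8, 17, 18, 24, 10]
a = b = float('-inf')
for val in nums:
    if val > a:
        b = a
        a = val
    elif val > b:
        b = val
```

Let's trace through this code step by step.

Initialize: nums = [19, 12, 9, 23, 16, 8, 17, 18, 24, 10]
Initialize: a = -inf
Initialize: b = -inf
Entering loop: for val in nums:
After iteration 1: val = 19, a = 19, b = -inf
After iteration 2: val = 12, a = 19, b = 12
After iteration 3: val = 9, a = 19, b = 12
After iteration 4: val = 23, a = 23, b = 19
After iteration 5: val = 16, a = 23, b = 19
After iteration 6: val = 8, a = 23, b = 19
After iteration 7: val = 17, a = 23, b = 19
After iteration 8: val = 18, a = 23, b = 19
After iteration 9: val = 24, a = 24, b = 23
After iteration 10: val = 10, a = 24, b = 23
Loop ends.

Final answer: 23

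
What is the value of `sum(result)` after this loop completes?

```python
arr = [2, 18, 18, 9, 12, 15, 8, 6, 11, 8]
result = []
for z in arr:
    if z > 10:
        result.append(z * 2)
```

Let's trace through this code step by step.

Initialize: arr = [2, 18, 18, 9, 12, 15, 8, 6, 11, 8]
Initialize: result = []
Entering loop: for z in arr:
After iteration 1: z = 2, result = []
After iteration 2: z = 18, result = [36]
After iteration 3: z = 18, result = [36, 36]
After iteration 4: z = 9, result = [36, 36]
After iteration 5: z = 12, result = [36, 36, 24]
After iteration 6: z = 15, result = [36, 36, 24, 30]
After iteration 7: z = 8, result = [36, 36, 24, 30]
After iteration 8: z = 6, result = [36, 36, 24, 30]
After iteration 9: z = 11, result = [36, 36, 24, 30, 22]
After iteration 10: z = 8, result = [36, 36, 24, 30, 22]
Loop ends.
sum(result) = 148

Final answer: 148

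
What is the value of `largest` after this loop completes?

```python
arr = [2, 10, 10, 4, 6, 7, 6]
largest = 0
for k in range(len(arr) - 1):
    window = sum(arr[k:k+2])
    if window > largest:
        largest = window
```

Let's trace through this code step by step.

Initialize: arr = [2, 10, 10, 4, 6, 7, 6]
Initialize: largest = 0
Entering loop: for k in range(len(arr) - 1):
After iteration 1: k = 0, largest = 12, window = 12
After iteration 2: k = 1, largest = 20, window = 20
After iteration 3: k = 2, largest = 20, window = 14
After iteration 4: k = 3, largest = 20, window = 10
After iteration 5: k = 4, largest = 20, window = 13
After iteration 6: k = 5, largest = 20, window = 13
Loop ends.

Final answer: 20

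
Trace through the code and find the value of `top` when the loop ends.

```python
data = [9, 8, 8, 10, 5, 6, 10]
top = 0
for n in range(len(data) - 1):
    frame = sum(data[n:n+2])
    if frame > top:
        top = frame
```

Let's trace through this code step by step.

Initialize: data = [9, 8, 8, 10, 5, 6, 10]
Initialize: top = 0
Entering loop: for n in range(len(data) - 1):
After iteration 1: n = 0, top = 17, frame = 17
After iteration 2: n = 1, top = 17, frame = 16
After iteration 3: n = 2, top = 18, frame = 18
After iteration 4: n = 3, top = 18, frame = 15
After iteration 5: n = 4, top = 18, frame = 11
After iteration 6: n = 5, top = 18, frame = 16
Loop ends.

Final answer: 18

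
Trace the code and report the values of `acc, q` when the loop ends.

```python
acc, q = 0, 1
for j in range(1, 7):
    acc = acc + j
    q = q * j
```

Let's trace through this code step by step.

Initialize: acc = 0
Initialize: q = 1
Entering loop: for j in range(1, 7):
After iteration 1: j = 1, acc = 1, q = 1
After iteration 2: j = 2, acc = 3, q = 2
After iteration 3: j = 3, acc = 6, q = 6
After iteration 4: j = 4, acc = 10, q = 24
After iteration 5: j = 5, acc = 15, q = 120
After iteration 6: j = 6, acc = 21, q = 720
Loop ends.

Final answer: 21, 720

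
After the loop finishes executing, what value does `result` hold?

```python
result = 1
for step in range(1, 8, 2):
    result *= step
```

Let's trace through this code step by step.

Initialize: result = 1
Entering loop: for step in range(1, 8, 2):
After iteration 1: step = 1, result = 1
After iteration 2: step = 3, result = 3
After iteration 3: step = 5, result = 15
After iteration 4: step = 7, result = 105
Loop ends.

Final answer: 105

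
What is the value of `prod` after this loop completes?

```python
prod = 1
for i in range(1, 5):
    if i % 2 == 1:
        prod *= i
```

Let's trace through this code step by step.

Initialize: prod = 1
Entering loop: for i in range(1, 5):
After iteration 1: i = 1, prod = 1
After iteration 2: i = 2, prod = 1
After iteration 3: i = 3, prod = 3
After iteration 4: i = 4, prod = 3
Loop ends.

Final answer: 3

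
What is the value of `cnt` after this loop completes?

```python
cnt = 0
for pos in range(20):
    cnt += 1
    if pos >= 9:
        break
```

Let's trace through this code step by step.

Initialize: cnt = 0
Entering loop: for pos in range(20):
After iteration 1: pos = 0, cnt = 1
After iteration 2: pos = 1, cnt = 2
After iteration 3: pos = 2, cnt = 3
After iteration 4: pos = 3, cnt = 4
After iteration 5: pos = 4, cnt = 5
After iteration 6: pos = 5, cnt = 6
After iteration 7: pos = 6, cnt = 7
After iteration 8: pos = 7, cnt = 8
After iteration 9: pos = 8, cnt = 9
After iteration 10: pos = 9, cnt = 10
Loop ends.

Final answer: 10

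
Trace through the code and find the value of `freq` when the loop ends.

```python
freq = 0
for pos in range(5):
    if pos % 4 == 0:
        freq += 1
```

Let's trace through this code step by step.

Initialize: freq = 0
Entering loop: for pos in range(5):
After iteration 1: pos = 0, freq = 1
After iteration 2: pos = 1, freq = 1
After iteration 3: pos = 2, freq = 1
After iteration 4: pos = 3, freq = 1
After iteration 5: pos = 4, freq = 2
Loop ends.

Final answer: 2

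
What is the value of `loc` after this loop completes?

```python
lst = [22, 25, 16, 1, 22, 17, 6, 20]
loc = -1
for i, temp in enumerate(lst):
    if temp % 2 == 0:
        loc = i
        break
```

Let's trace through this code step by step.

Initialize: lst = [22, 25, 16, 1, 22, 17, 6, 20]
Initialize: loc = -1
Entering loop: for i, temp in enumerate(lst):
After iteration 1: i = 0, temp = 22, loc = 0
Loop ends.

Final answer: 0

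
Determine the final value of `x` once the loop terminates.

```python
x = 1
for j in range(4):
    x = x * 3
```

Let's trace through this code step by step.

Initialize: x = 1
Entering loop: for j in range(4):
After iteration 1: j = 0, x = 3
After iteration 2: j = 1, x = 9
After iteration 3: j = 2, x = 27
After iteration 4: j = 3, x = 81
Loop ends.

Final answer: 81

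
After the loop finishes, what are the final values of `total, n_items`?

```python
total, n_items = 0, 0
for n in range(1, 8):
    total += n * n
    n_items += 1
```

Let's trace through this code step by step.

Initialize: total = 0
Initialize: n_items = 0
Entering loop: for n in range(1, 8):
After iteration 1: n = 1, total = 1, n_items = 1
After iteration 2: n = 2, total = 5, n_items = 2
After iteration 3: n = 3, total = 14, n_items = 3
After iteration 4: n = 4, total = 30, n_items = 4
After iteration 5: n = 5, total = 55, n_items = 5
After iteration 6: n = 6, total = 91, n_items = 6
After iteration 7: n = 7, total = 140, n_items = 7
Loop ends.

Final answer: 140, 7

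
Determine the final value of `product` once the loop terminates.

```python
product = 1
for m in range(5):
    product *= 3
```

Let's trace through this code step by step.

Initialize: product = 1
Entering loop: for m in range(5):
After iteration 1: m = 0, product = 3
After iteration 2: m = 1, product = 9
After iteration 3: m = 2, product = 27
After iteration 4: m = 3, product = 81
After iteration 5: m = 4, product = 243
Loop ends.

Final answer: 243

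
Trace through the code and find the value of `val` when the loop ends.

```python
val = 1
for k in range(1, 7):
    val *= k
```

Let's trace through this code step by step.

Initialize: val = 1
Entering loop: for k in range(1, 7):
After iteration 1: k = 1, val = 1
After iteration 2: k = 2, val = 2
After iteration 3: k = 3, val = 6
After iteration 4: k = 4, val = 24
After iteration 5: k = 5, val = 120
After iteration 6: k = 6, val = 720
Loop ends.

Final answer: 720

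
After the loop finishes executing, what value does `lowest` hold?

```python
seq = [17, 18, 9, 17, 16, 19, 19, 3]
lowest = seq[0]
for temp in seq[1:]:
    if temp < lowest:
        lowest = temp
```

Let's trace through this code step by step.

Initialize: seq = [17, 18, 9, 17, 16, 19, 19, 3]
Initialize: lowest = 17
Entering loop: for temp in seq[1:]:
After iteration 1: temp = 18, lowest = 17
After iteration 2: temp = 9, lowest = 9
After iteration 3: temp = 17, lowest = 9
After iteration 4: temp = 16, lowest = 9
After iteration 5: temp = 19, lowest = 9
After iteration 6: temp = 19, lowest = 9
After iteration 7: temp = 3, lowest = 3
Loop ends.

Final answer: 3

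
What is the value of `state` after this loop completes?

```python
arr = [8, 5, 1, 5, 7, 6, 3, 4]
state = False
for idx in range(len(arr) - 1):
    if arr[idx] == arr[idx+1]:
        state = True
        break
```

Let's trace through this code step by step.

Initialize: arr = [8, 5, 1, 5, 7, 6, 3, 4]
Initialize: state = False
Entering loop: for idx in range(len(arr) - 1):
After iteration 1: idx = 0, state = False
After iteration 2: idx = 1, state = False
After iteration 3: idx = 2, state = False
After iteration 4: idx = 3, state = False
After iteration 5: idx = 4, state = False
After iteration 6: idx = 5, state = False
After iteration 7: idx = 6, state = False
Loop ends.

Final answer: False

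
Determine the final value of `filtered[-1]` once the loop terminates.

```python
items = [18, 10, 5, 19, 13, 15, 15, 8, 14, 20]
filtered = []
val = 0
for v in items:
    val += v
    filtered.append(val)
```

Let's trace through this code step by step.

Initialize: items = [18, 10, 5, 19, 13, 15, 15, 8, 14, 20]
Initialize: filtered = []
Initialize: val = 0
Entering loop: for v in items:
After iteration 1: v = 18, filtered = [18], val = 18
After iteration 2: v = 10, filtered = [18, 28], val = 28
After iteration 3: v = 5, filtered = [18, 28, 33], val = 33
After iteration 4: v = 19, filtered = [18, 28, 33, 52], val = 52
After iteration 5: v = 13, filtered = [18, 28, 33, 52, 65], val = 65
After iteration 6: v = 15, filtered = [18, 28, 33, 52, 65, 80], val = 80
After iteration 7: v = 15, filtered = [18, 28, 33, 52, 65, 80, 95], val = 95
After iteration 8: v = 8, filtered = [18, 28, 33, 52, 65, 80, 95, 103], val = 103
After iteration 9: v = 14, filtered = [18, 28, 33, 52, 65, 80, 95, 103, 117], val = 117
After iteration 10: v = 20, filtered = [18, 28, 33, 52, 65, 80, 95, 103, 117, 137], val = 137
Loop ends.
filtered[-1] = 137

Final answer: 137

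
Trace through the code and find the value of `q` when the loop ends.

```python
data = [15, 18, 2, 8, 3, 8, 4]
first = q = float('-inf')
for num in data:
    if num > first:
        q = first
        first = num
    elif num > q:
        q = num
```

Let's trace through this code step by step.

Initialize: data = [15, 18, 2, 8, 3, 8, 4]
Initialize: first = -inf
Initialize: q = -inf
Entering loop: for num in data:
After iteration 1: num = 15, first = 15, q = -inf
After iteration 2: num = 18, first = 18, q = 15
After iteration 3: num = 2, first = 18, q = 15
After iteration 4: num = 8, first = 18, q = 15
After iteration 5: num = 3, first = 18, q = 15
After iteration 6: num = 8, first = 18, q = 15
After iteration 7: num = 4, first = 18, q = 15
Loop ends.

Final answer: 15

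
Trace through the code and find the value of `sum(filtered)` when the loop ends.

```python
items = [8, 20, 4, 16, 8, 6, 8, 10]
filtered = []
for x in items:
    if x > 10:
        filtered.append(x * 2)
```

Let's trace through this code step by step.

Initialize: items = [8, 20, 4, 16, 8, 6, 8, 10]
Initialize: filtered = []
Entering loop: for x in items:
After iteration 1: x = 8, filtered = []
After iteration 2: x = 20, filtered = [40]
After iteration 3: x = 4, filtered = [40]
After iteration 4: x = 16, filtered = [40, 32]
After iteration 5: x = 8, filtered = [40, 32]
After iteration 6: x = 6, filtered = [40, 32]
After iteration 7: x = 8, filtered = [40, 32]
After iteration 8: x = 10, filtered = [40, 32]
Loop ends.
sum(filtered) = 72

Final answer: 72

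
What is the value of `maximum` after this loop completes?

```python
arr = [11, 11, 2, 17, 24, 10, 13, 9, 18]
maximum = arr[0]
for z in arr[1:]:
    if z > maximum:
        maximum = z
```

Let's trace through this code step by step.

Initialize: arr = [11, 11, 2, 17, 24, 10, 13, 9, 18]
Initialize: maximum = 11
Entering loop: for z in arr[1:]:
After iteration 1: z = 11, maximum = 11
After iteration 2: z = 2, maximum = 11
After iteration 3: z = 17, maximum = 17
After iteration 4: z = 24, maximum = 24
After iteration 5: z = 10, maximum = 24
After iteration 6: z = 13, maximum = 24
After iteration 7: z = 9, maximum = 24
After iteration 8: z = 18, maximum = 24
Loop ends.

Final answer: 24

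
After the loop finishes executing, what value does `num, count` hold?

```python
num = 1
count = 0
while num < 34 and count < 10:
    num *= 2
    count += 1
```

Let's trace through this code step by step.

Initialize: num = 1
Initialize: count = 0
Entering loop: while num < 34 and count < 10:
After iteration 1: num = 2, count = 1
After iteration 2: num = 4, count = 2
After iteration 3: num = 8, count = 3
After iteration 4: num = 16, count = 4
After iteration 5: num = 32, count = 5
After iteration 6: num = 64, count = 6
Loop ends.

Final answer: 64, 6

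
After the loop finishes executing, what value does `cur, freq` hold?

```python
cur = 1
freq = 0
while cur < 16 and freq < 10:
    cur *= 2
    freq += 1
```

Let's trace through this code step by step.

Initialize: cur = 1
Initialize: freq = 0
Entering loop: while cur < 16 and freq < 10:
After iteration 1: cur = 2, freq = 1
After iteration 2: cur = 4, freq = 2
After iteration 3: cur = 8, freq = 3
After iteration 4: cur = 16, freq = 4
Loop ends.

Final answer: 16, 4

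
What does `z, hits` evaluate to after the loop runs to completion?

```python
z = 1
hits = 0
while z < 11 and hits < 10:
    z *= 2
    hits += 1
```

Let's trace through this code step by step.

Initialize: z = 1
Initialize: hits = 0
Entering loop: while z < 11 and hits < 10:
After iteration 1: z = 2, hits = 1
After iteration 2: z = 4, hits = 2
After iteration 3: z = 8, hits = 3
After iteration 4: z = 16, hits = 4
Loop ends.

Final answer: 16, 4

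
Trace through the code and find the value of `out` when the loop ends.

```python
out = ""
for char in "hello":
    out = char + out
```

Let's trace through this code step by step.

Initialize: out = ''
Entering loop: for char in "hello":
After iteration 1: char = 'h', out = 'h'
After iteration 2: char = 'e', out = 'eh'
After iteration 3: char = 'l', out = 'leh'
After iteration 4: char = 'l', out = 'lleh'
After iteration 5: char = 'o', out = 'olleh'
Loop ends.

Final answer: 'olleh'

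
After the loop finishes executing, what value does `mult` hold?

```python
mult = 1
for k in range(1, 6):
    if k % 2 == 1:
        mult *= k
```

Let's trace through this code step by step.

Initialize: mult = 1
Entering loop: for k in range(1, 6):
After iteration 1: k = 1, mult = 1
After iteration 2: k = 2, mult = 1
After iteration 3: k = 3, mult = 3
After iteration 4: k = 4, mult = 3
After iteration 5: k = 5, mult = 15
Loop ends.

Final answer: 15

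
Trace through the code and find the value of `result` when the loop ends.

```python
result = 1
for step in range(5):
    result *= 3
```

Let's trace through this code step by step.

Initialize: result = 1
Entering loop: for step in range(5):
After iteration 1: step = 0, result = 3
After iteration 2: step = 1, result = 9
After iteration 3: step = 2, result = 27
After iteration 4: step = 3, result = 81
After iteration 5: step = 4, result = 243
Loop ends.

Final answer: 243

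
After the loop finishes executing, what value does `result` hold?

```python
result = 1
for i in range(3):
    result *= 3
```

Let's trace through this code step by step.

Initialize: result = 1
Entering loop: for i in range(3):
After iteration 1: i = 0, result = 3
After iteration 2: i = 1, result = 9
After iteration 3: i = 2, result = 27
Loop ends.

Final answer: 27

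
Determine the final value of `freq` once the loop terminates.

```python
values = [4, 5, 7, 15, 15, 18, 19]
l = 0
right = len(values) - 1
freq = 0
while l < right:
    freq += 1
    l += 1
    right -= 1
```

Let's trace through this code step by step.

Initialize: values = [4, 5, 7, 15, 15, 18, 19]
Initialize: l = 0
Initialize: right = 6
Initialize: freq = 0
Entering loop: while l < right:
After iteration 1: l = 1, right = 5, freq = 1
After iteration 2: l = 2, right = 4, freq = 2
After iteration 3: l = 3, right = 3, freq = 3
Loop ends.

Final answer: 3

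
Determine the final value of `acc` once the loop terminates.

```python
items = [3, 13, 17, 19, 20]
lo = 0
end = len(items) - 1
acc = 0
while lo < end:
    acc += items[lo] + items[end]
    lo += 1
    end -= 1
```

Let's trace through this code step by step.

Initialize: items = [3, 13, 17, 19, 20]
Initialize: lo = 0
Initialize: end = 4
Initialize: acc = 0
Entering loop: while lo < end:
After iteration 1: lo = 1, end = 3, acc = 23
After iteration 2: lo = 2, end = 2, acc = 55
Loop ends.

Final answer: 55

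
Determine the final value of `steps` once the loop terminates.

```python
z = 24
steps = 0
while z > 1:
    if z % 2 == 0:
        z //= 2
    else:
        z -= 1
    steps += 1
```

Let's trace through this code step by step.

Initialize: z = 24
Initialize: steps = 0
Entering loop: while z > 1:
After iteration 1: z = 12, steps = 1
After iteration 2: z = 6, steps = 2
After iteration 3: z = 3, steps = 3
After iteration 4: z = 2, steps = 4
After iteration 5: z = 1, steps = 5
Loop ends.

Final answer: 5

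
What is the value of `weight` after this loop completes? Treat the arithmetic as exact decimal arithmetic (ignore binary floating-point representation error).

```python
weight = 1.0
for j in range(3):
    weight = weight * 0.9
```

Let's trace through this code step by step.

Initialize: weight = 1.0
Entering loop: for j in range(3):
After iteration 1: j = 0, weight = 0.9
After iteration 2: j = 1, weight = 0.81
After iteration 3: j = 2, weight = 0.729
Loop ends.

Final answer: 0.729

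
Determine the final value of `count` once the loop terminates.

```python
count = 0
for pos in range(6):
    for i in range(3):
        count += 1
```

Let's trace through this code step by step.

Initialize: count = 0
Entering loop: for pos in range(6):
After iteration 1: pos = 0, count = 3
After iteration 2: pos = 1, count = 6
After iteration 3: pos = 2, count = 9
After iteration 4: pos = 3, count = 12
After iteration 5: pos = 4, count = 15
After iteration 6: pos = 5, count = 18
Loop ends.

Final answer: 18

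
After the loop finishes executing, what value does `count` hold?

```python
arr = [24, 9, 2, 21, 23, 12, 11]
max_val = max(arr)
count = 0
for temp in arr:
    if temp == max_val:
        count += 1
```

Let's trace through this code step by step.

Initialize: arr = [24, 9, 2, 21, 23, 12, 11]
Initialize: max_val = 24
Initialize: count = 0
Entering loop: for temp in arr:
After iteration 1: temp = 24, count = 1
After iteration 2: temp = 9, count = 1
After iteration 3: temp = 2, count = 1
After iteration 4: temp = 21, count = 1
After iteration 5: temp = 23, count = 1
After iteration 6: temp = 12, count = 1
After iteration 7: temp = 11, count = 1
Loop ends.

Final answer: 1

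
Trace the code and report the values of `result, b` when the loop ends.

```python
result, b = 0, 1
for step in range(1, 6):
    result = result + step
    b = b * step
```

Let's trace through this code step by step.

Initialize: result = 0
Initialize: b = 1
Entering loop: for step in range(1, 6):
After iteration 1: step = 1, result = 1, b = 1
After iteration 2: step = 2, result = 3, b = 2
After iteration 3: step = 3, result = 6, b = 6
After iteration 4: step = 4, result = 10, b = 24
After iteration 5: step = 5, result = 15, b = 120
Loop ends.

Final answer: 15, 120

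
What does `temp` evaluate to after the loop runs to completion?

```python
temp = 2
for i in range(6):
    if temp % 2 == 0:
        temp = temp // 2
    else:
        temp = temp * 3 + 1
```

Let's trace through this code step by step.

Initialize: temp = 2
Entering loop: for i in range(6):
After iteration 1: i = 0, temp = 1
After iteration 2: i = 1, temp = 4
After iteration 3: i = 2, temp = 2
After iteration 4: i = 3, temp = 1
After iteration 5: i = 4, temp = 4
After iteration 6: i = 5, temp = 2
Loop ends.

Final answer: 2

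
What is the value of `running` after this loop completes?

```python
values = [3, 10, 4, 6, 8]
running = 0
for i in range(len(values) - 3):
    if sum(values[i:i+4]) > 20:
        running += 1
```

Let's trace through this code step by step.

Initialize: values = [3, 10, 4, 6, 8]
Initialize: running = 0
Entering loop: for i in range(len(values) - 3):
After iteration 1: i = 0, running = 1
After iteration 2: i = 1, running = 2
Loop ends.

Final answer: 2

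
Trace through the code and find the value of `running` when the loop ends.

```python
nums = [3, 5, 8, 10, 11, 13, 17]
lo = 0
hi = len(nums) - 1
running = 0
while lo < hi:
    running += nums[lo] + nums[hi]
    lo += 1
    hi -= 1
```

Let's trace through this code step by step.

Initialize: nums = [3, 5, 8, 10, 11, 13, 17]
Initialize: lo = 0
Initialize: hi = 6
Initialize: running = 0
Entering loop: while lo < hi:
After iteration 1: lo = 1, hi = 5, running = 20
After iteration 2: lo = 2, hi = 4, running = 38
After iteration 3: lo = 3, hi = 3, running = 57
Loop ends.

Final answer: 57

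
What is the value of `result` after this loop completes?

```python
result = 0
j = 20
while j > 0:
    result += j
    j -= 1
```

Let's trace through this code step by step.

Initialize: result = 0
Initialize: j = 20
Entering loop: while j > 0:
After iteration 1: result = 20, j = 19
After iteration 2: result = 39, j = 18
After iteration 3: result = 57, j = 17
After iteration 4: result = 74, j = 16
After iteration 5: result = 90, j = 15
After iteration 6: result = 105, j = 14
After iteration 7: result = 119, j = 13
After iteration 8: result = 132, j = 12
After iteration 9: result = 144, j = 11
After iteration 10: result = 155, j = 10
After iteration 11: result = 165, j = 9
After iteration 12: result = 174, j = 8
After iteration 13: result = 182, j = 7
After iteration 14: result = 189, j = 6
After iteration 15: result = 195, j = 5
After iteration 16: result = 200, j = 4
After iteration 17: result = 204, j = 3
After iteration 18: result = 207, j = 2
After iteration 19: result = 209, j = 1
After iteration 20: result = 210, j = 0
Loop ends.

Final answer: 210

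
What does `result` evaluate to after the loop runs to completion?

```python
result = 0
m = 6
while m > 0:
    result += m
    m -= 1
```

Let's trace through this code step by step.

Initialize: result = 0
Initialize: m = 6
Entering loop: while m > 0:
After iteration 1: result = 6, m = 5
After iteration 2: result = 11, m = 4
After iteration 3: result = 15, m = 3
After iteration 4: result = 18, m = 2
After iteration 5: result = 20, m = 1
After iteration 6: result = 21, m = 0
Loop ends.

Final answer: 21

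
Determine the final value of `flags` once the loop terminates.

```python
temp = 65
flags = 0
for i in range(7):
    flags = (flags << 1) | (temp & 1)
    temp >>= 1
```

Let's trace through this code step by step.

Initialize: temp = 65
Initialize: flags = 0
Entering loop: for i in range(7):
After iteration 1: i = 0, temp = 32, flags = 1
After iteration 2: i = 1, temp = 16, flags = 2
After iteration 3: i = 2, temp = 8, flags = 4
After iteration 4: i = 3, temp = 4, flags = 8
After iteration 5: i = 4, temp = 2, flags = 16
After iteration 6: i = 5, temp = 1, flags = 32
After iteration 7: i = 6, temp = 0, flags = 65
Loop ends.

Final answer: 65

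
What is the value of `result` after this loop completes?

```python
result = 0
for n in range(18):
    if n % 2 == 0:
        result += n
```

Let's trace through this code step by step.

Initialize: result = 0
Entering loop: for n in range(18):
After iteration 1: n = 0, result = 0
After iteration 2: n = 1, result = 0
After iteration 3: n = 2, result = 2
After iteration 4: n = 3, result = 2
After iteration 5: n = 4, result = 6
After iteration 6: n = 5, result = 6
After iteration 7: n = 6, result = 12
After iteration 8: n = 7, result = 12
After iteration 9: n = 8, result = 20
After iteration 10: n = 9, result = 20
After iteration 11: n = 10, result = 30
After iteration 12: n = 11, result = 30
After iteration 13: n = 12, result = 42
After iteration 14: n = 13, result = 42
After iteration 15: n = 14, result = 56
After iteration 16: n = 15, result = 56
After iteration 17: n = 16, result = 72
After iteration 18: n = 17, result = 72
Loop ends.

Final answer: 72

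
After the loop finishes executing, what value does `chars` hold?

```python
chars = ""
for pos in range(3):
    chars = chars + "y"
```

Let's trace through this code step by step.

Initialize: chars = ''
Entering loop: for pos in range(3):
After iteration 1: pos = 0, chars = 'y'
After iteration 2: pos = 1, chars = 'yy'
After iteration 3: pos = 2, chars = 'yyy'
Loop ends.

Final answer: 'yyy'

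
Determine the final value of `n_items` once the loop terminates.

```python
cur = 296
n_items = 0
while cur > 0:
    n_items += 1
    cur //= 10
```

Let's trace through this code step by step.

Initialize: cur = 296
Initialize: n_items = 0
Entering loop: while cur > 0:
After iteration 1: cur = 29, n_items = 1
After iteration 2: cur = 2, n_items = 2
After iteration 3: cur = 0, n_items = 3
Loop ends.

Final answer: 3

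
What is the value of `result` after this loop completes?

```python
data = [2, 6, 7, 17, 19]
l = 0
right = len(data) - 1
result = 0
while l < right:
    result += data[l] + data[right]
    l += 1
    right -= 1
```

Let's trace through this code step by step.

Initialize: data = [2, 6, 7, 17, 19]
Initialize: l = 0
Initialize: right = 4
Initialize: result = 0
Entering loop: while l < right:
After iteration 1: l = 1, right = 3, result = 21
After iteration 2: l = 2, right = 2, result = 44
Loop ends.

Final answer: 44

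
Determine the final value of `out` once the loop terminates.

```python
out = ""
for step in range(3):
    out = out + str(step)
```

Let's trace through this code step by step.

Initialize: out = ''
Entering loop: for step in range(3):
After iteration 1: step = 0, out = '0'
After iteration 2: step = 1, out = '01'
After iteration 3: step = 2, out = '012'
Loop ends.

Final answer: '012'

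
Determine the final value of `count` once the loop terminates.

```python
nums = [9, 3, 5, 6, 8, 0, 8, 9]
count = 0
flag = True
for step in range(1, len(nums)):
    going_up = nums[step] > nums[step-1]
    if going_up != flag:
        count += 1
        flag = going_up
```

Let's trace through this code step by step.

Initialize: nums = [9, 3, 5, 6, 8, 0, 8, 9]
Initialize: count = 0
Initialize: flag = True
Entering loop: for step in range(1, len(nums)):
After iteration 1: step = 1, count = 1, flag = False, going_up = False
After iteration 2: step = 2, count = 2, flag = True, going_up = True
After iteration 3: step = 3, count = 2, flag = True, going_up = True
After iteration 4: step = 4, count = 2, flag = True, going_up = True
After iteration 5: step = 5, count = 3, flag = False, going_up = False
After iteration 6: step = 6, count = 4, flag = True, going_up = True
After iteration 7: step = 7, count = 4, flag = True, going_up = True
Loop ends.

Final answer: 4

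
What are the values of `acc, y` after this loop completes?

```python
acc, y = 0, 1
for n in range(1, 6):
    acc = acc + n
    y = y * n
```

Let's trace through this code step by step.

Initialize: acc = 0
Initialize: y = 1
Entering loop: for n in range(1, 6):
After iteration 1: n = 1, acc = 1, y = 1
After iteration 2: n = 2, acc = 3, y = 2
After iteration 3: n = 3, acc = 6, y = 6
After iteration 4: n = 4, acc = 10, y = 24
After iteration 5: n = 5, acc = 15, y = 120
Loop ends.

Final answer: 15, 120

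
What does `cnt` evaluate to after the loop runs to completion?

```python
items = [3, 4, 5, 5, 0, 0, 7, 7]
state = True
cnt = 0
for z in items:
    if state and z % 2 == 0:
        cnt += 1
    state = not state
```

Let's trace through this code step by step.

Initialize: items = [3, 4, 5, 5, 0, 0, 7, 7]
Initialize: state = True
Initialize: cnt = 0
Entering loop: for z in items:
After iteration 1: z = 3, state = False, cnt = 0
After iteration 2: z = 4, state = True, cnt = 0
After iteration 3: z = 5, state = False, cnt = 0
After iteration 4: z = 5, state = True, cnt = 0
After iteration 5: z = 0, state = False, cnt = 1
After iteration 6: z = 0, state = True, cnt = 1
After iteration 7: z = 7, state = False, cnt = 1
After iteration 8: z = 7, state = True, cnt = 1
Loop ends.

Final answer: 1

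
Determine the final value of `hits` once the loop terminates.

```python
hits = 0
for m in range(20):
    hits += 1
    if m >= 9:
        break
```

Let's trace through this code step by step.

Initialize: hits = 0
Entering loop: for m in range(20):
After iteration 1: m = 0, hits = 1
After iteration 2: m = 1, hits = 2
After iteration 3: m = 2, hits = 3
After iteration 4: m = 3, hits = 4
After iteration 5: m = 4, hits = 5
After iteration 6: m = 5, hits = 6
After iteration 7: m = 6, hits = 7
After iteration 8: m = 7, hits = 8
After iteration 9: m = 8, hits = 9
After iteration 10: m = 9, hits = 10
Loop ends.

Final answer: 10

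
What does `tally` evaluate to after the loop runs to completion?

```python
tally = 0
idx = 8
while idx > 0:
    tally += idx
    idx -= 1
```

Let's trace through this code step by step.

Initialize: tally = 0
Initialize: idx = 8
Entering loop: while idx > 0:
After iteration 1: tally = 8, idx = 7
After iteration 2: tally = 15, idx = 6
After iteration 3: tally = 21, idx = 5
After iteration 4: tally = 26, idx = 4
After iteration 5: tally = 30, idx = 3
After iteration 6: tally = 33, idx = 2
After iteration 7: tally = 35, idx = 1
After iteration 8: tally = 36, idx = 0
Loop ends.

Final answer: 36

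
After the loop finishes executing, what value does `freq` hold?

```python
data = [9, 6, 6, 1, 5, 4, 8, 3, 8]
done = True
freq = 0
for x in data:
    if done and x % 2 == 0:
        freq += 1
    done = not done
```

Let's trace through this code step by step.

Initialize: data = [9, 6, 6, 1, 5, 4, 8, 3, 8]
Initialize: done = True
Initialize: freq = 0
Entering loop: for x in data:
After iteration 1: x = 9, done = False, freq = 0
After iteration 2: x = 6, done = True, freq = 0
After iteration 3: x = 6, done = False, freq = 1
After iteration 4: x = 1, done = True, freq = 1
After iteration 5: x = 5, done = False, freq = 1
After iteration 6: x = 4, done = True, freq = 1
After iteration 7: x = 8, done = False, freq = 2
After iteration 8: x = 3, done = True, freq = 2
After iteration 9: x = 8, done = False, freq = 3
Loop ends.

Final answer: 3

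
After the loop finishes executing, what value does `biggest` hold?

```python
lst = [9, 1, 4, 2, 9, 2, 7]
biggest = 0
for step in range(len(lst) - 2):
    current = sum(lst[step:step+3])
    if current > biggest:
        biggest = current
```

Let's trace through this code step by step.

Initialize: lst = [9, 1, 4, 2, 9, 2, 7]
Initialize: biggest = 0
Entering loop: for step in range(len(lst) - 2):
After iteration 1: step = 0, biggest = 14, current = 14
After iteration 2: step = 1, biggest = 14, current = 7
After iteration 3: step = 2, biggest = 15, current = 15
After iteration 4: step = 3, biggest = 15, current = 13
After iteration 5: step = 4, biggest = 18, current = 18
Loop ends.

Final answer: 18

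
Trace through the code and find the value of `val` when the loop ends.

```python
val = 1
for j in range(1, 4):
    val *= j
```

Let's trace through this code step by step.

Initialize: val = 1
Entering loop: for j in range(1, 4):
After iteration 1: j = 1, val = 1
After iteration 2: j = 2, val = 2
After iteration 3: j = 3, val = 6
Loop ends.

Final answer: 6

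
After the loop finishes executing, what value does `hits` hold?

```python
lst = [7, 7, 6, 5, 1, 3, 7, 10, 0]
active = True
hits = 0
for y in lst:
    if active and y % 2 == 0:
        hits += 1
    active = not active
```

Let's trace through this code step by step.

Initialize: lst = [7, 7, 6, 5, 1, 3, 7, 10, 0]
Initialize: active = True
Initialize: hits = 0
Entering loop: for y in lst:
After iteration 1: y = 7, active = False, hits = 0
After iteration 2: y = 7, active = True, hits = 0
After iteration 3: y = 6, active = False, hits = 1
After iteration 4: y = 5, active = True, hits = 1
After iteration 5: y = 1, active = False, hits = 1
After iteration 6: y = 3, active = True, hits = 1
After iteration 7: y = 7, active = False, hits = 1
After iteration 8: y = 10, active = True, hits = 1
After iteration 9: y = 0, active = False, hits = 2
Loop ends.

Final answer: 2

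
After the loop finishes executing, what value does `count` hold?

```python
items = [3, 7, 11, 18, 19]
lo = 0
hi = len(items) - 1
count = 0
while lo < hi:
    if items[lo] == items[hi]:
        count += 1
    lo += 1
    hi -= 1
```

Let's trace through this code step by step.

Initialize: items = [3, 7, 11, 18, 19]
Initialize: lo = 0
Initialize: hi = 4
Initialize: count = 0
Entering loop: while lo < hi:
After iteration 1: lo = 1, hi = 3, count = 0
After iteration 2: lo = 2, hi = 2, count = 0
Loop ends.

Final answer: 0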